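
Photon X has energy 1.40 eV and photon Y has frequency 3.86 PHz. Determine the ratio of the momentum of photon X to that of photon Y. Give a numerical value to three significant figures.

p_X = 7.482 × 10^-28 kg·m/s (from energy = 1.40 eV, via p = E/c).
p_Y = 8.531 × 10^-27 kg·m/s (from frequency = 3.86 PHz, via p = hf/c).
Ratio = 7.482 × 10^-28 / 8.531 × 10^-27 = 0.0877.

0.0877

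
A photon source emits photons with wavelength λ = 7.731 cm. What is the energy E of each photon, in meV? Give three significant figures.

0.0160 meV

In SI units: λ = 7.731 cm = 0.07731 m.
Apply E = hc/λ: E = 2.569 × 10^-24 J.
Converting to meV: E = 0.01604 meV ≈ 0.0160 meV.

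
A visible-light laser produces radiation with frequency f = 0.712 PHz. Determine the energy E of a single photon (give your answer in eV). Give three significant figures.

Convert to SI: f = 0.712 PHz = 7.12·10^14 Hz.
Apply E = hf: E = 4.718·10^-19 J.
Converting to eV: E = 2.945 eV ≈ 2.94 eV.

2.94 eV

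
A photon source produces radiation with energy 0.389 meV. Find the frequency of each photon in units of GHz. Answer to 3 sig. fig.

94.1 GHz

(h = 6.62607015e-34 J·s, 1 eV = 1.602176634e-19 J.)
Convert to SI: E = 0.389 meV = 6.2325e-23 J.
For a photon f = E/h, so f = 9.406e10 Hz.
Converting to GHz: f = 94.06 GHz ≈ 94.1 GHz.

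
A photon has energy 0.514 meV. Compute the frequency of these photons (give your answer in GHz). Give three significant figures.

Convert to SI: E = 0.514 meV = 8.2352e-23 J.
Apply f = E/h: f = 1.243e11 Hz.
Converting to GHz: f = 124.3 GHz ≈ 124 GHz.

124 GHz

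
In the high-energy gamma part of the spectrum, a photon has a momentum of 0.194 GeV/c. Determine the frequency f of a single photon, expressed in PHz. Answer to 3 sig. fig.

4.69e7 PHz

First convert: p = 0.194 GeV/c = 1.0368e-19 kg·m/s.
For a photon f = pc/h, so f = 4.691e22 Hz.
Converting to PHz: f = 4.691e7 PHz ≈ 4.69e7 PHz.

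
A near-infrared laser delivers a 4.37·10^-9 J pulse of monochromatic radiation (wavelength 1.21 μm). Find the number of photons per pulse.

2.66·10^10 photons

Per-photon energy: E = 1.642·10^-19 J (from wavelength = 1.21 μm).
N = E_total / E_photon = 4.37·10^-9 J / 1.642·10^-19 J = 2.66·10^10.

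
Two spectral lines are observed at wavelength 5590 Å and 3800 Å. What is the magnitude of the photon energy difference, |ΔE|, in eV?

1.04 eV

Using E = hc/λ: E₁ = 3.554e-19 J, E₂ = 5.227e-19 J.
|ΔE| = |3.554e-19 − 5.227e-19| = 1.67e-19 J = 1.04 eV.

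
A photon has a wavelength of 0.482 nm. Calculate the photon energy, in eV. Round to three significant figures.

In SI units: λ = 0.482 nm = 4.82 × 10^-10 m.
Since E = hc/λ for a photon, E = 4.121 × 10^-16 J.
Converting to eV: E = 2572 eV ≈ 2570 eV.

2570 eV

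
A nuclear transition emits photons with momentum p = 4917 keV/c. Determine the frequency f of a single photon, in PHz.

Take h = 6.62607015 × 10^-34 J·s, c = 2.99792458 × 10^8 m/s, 1 eV = 1.602176634 × 10^-19 J.
Convert to SI: p = 4917 keV/c = 2.6278 × 10^-21 kg·m/s.
Apply f = pc/h: f = 1.189 × 10^21 Hz.
Converting to PHz: f = 1.189 × 10^6 PHz ≈ 1.19 × 10^6 PHz.

1.19 × 10^6 PHz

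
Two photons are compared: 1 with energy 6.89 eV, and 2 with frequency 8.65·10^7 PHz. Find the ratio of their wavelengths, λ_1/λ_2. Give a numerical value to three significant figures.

5.19·10^7

λ_1 = 1.799·10^-7 m (from energy = 6.89 eV, via λ = hc/E).
λ_2 = 3.466·10^-15 m (from frequency = 8.65·10^7 PHz, via λ = c/f).
Ratio = 1.799·10^-7 / 3.466·10^-15 = 5.19·10^7.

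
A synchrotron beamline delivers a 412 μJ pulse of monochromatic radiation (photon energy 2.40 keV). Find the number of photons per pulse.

Per-photon energy: E = 3.845e-16 J (from energy = 2.40 keV).
N = E_total / E_photon = 4.12e-4 J / 3.845e-16 J = 1.07e12.

1.07e12 photons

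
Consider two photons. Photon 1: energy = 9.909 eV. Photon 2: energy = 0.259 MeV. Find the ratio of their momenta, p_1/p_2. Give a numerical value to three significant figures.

3.83e-5

p_1 = 5.296e-27 kg·m/s (from energy = 9.909 eV, via p = E/c).
p_2 = 1.384e-22 kg·m/s (from energy = 0.259 MeV, via p = E/c).
Ratio = 5.296e-27 / 1.384e-22 = 3.83e-5.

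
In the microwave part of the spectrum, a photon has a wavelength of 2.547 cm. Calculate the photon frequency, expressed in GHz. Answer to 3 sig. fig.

11.8 GHz

Take c = 2.99792458 × 10^8 m/s.
Convert to SI: λ = 2.547 cm = 0.02547 m.
Since f = c/λ for a photon, f = 1.177 × 10^10 Hz.
Converting to GHz: f = 11.77 GHz ≈ 11.8 GHz.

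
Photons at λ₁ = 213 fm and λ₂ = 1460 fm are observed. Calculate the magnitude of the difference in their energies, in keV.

4970 keV

Using E = hc/λ: E₁ = 9.326e-13 J, E₂ = 1.361e-13 J.
|ΔE| = |9.326e-13 − 1.361e-13| = 7.97e-13 J = 4970 keV.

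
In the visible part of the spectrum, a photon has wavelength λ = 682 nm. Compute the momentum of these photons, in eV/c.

1.82 eV/c

In SI units: λ = 682 nm = 6.82e-7 m.
The photon relation is p = h/λ, giving p = 9.716e-28 kg·m/s.
Converting to eV/c: p = 1.818 eV/c ≈ 1.82 eV/c.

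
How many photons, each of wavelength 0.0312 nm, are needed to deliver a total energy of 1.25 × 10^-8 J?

1.96 × 10^6 photons

Per-photon energy: E = 6.367 × 10^-15 J (from wavelength = 0.0312 nm).
N = E_total / E_photon = 1.25 × 10^-8 J / 6.367 × 10^-15 J = 1.96 × 10^6.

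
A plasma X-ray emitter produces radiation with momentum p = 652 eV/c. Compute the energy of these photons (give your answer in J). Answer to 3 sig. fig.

1.04e-16 J

Use c = 2.99792458e8 m/s, 1 eV = 1.602176634e-19 J.
Convert to SI: p = 652 eV/c = 3.4845e-25 kg·m/s.
For a photon E = pc, so E = 1.045e-16 J.
So E ≈ 1.04e-16 J.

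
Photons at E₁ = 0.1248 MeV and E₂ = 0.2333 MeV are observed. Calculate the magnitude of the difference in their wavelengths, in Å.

0.0462 Å

Using λ = hc/E: λ₁ = 9.9346e-12 m, λ₂ = 5.3144e-12 m.
|Δλ| = |9.9346e-12 − 5.3144e-12| = 4.62e-12 m = 0.0462 Å.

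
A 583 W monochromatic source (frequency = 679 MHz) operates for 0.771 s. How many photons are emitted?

9.99 × 10^26 photons

Total energy: E_total = P·t = 583 × 0.771 = 449.5 J.
Per-photon energy: E = 4.499 × 10^-25 J.
N = E_total / E_photon = 9.99 × 10^26.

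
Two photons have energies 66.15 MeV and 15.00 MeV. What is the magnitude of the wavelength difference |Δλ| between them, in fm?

Using λ = hc/E: λ₁ = 1.8743 × 10^-14 m, λ₂ = 8.2656 × 10^-14 m.
|Δλ| = |1.8743 × 10^-14 − 8.2656 × 10^-14| = 6.39 × 10^-14 m = 63.9 fm.

63.9 fm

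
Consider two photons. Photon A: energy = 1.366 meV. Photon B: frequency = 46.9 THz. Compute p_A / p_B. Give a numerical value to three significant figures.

7.04 × 10^-3

p_A = 7.300 × 10^-31 kg·m/s (from energy = 1.366 meV, via p = E/c).
p_B = 1.037 × 10^-28 kg·m/s (from frequency = 46.9 THz, via p = hf/c).
Ratio = 7.300 × 10^-31 / 1.037 × 10^-28 = 7.04 × 10^-3.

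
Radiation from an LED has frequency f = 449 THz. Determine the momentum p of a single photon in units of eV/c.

1.86 eV/c

First convert: f = 449 THz = 4.49 × 10^14 Hz.
The photon relation is p = hf/c, giving p = 9.924 × 10^-28 kg·m/s.
Converting to eV/c: p = 1.857 eV/c ≈ 1.86 eV/c.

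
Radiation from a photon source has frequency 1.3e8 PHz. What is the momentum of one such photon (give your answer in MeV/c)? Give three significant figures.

538 MeV/c

First convert: f = 1.3e8 PHz = 1.3e23 Hz.
For a photon p = hf/c, so p = 2.873e-19 kg·m/s.
Converting to MeV/c: p = 537.6 MeV/c ≈ 538 MeV/c.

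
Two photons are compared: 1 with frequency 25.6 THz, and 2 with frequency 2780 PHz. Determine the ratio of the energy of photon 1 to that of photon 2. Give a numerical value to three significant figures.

9.21 × 10^-6

E_1 = 1.696 × 10^-20 J (from frequency = 25.6 THz, via E = hf).
E_2 = 1.842 × 10^-15 J (from frequency = 2780 PHz, via E = hf).
Ratio = 1.696 × 10^-20 / 1.842 × 10^-15 = 9.21 × 10^-6.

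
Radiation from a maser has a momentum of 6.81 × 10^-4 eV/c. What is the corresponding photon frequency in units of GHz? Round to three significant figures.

First convert: p = 6.81 × 10^-4 eV/c = 3.6395 × 10^-31 kg·m/s.
For a photon f = pc/h, so f = 1.647 × 10^11 Hz.
Converting to GHz: f = 164.7 GHz ≈ 165 GHz.

165 GHz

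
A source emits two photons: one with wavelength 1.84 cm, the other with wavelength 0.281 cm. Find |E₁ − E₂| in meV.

Using E = hc/λ: E₁ = 1.080 × 10^-23 J, E₂ = 7.069 × 10^-23 J.
|ΔE| = |1.080 × 10^-23 − 7.069 × 10^-23| = 5.99 × 10^-23 J = 0.374 meV.

0.374 meV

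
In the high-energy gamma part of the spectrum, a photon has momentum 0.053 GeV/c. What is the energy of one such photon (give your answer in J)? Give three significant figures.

8.49 × 10^-12 J

Convert to SI: p = 0.053 GeV/c = 2.8325 × 10^-20 kg·m/s.
Since E = pc for a photon, E = 8.492 × 10^-12 J.
So E ≈ 8.49 × 10^-12 J.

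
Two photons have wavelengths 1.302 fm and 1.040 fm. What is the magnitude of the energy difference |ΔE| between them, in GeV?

Using E = hc/λ: E₁ = 1.5257e-10 J, E₂ = 1.9100e-10 J.
|ΔE| = |1.5257e-10 − 1.9100e-10| = 3.84e-11 J = 0.240 GeV.

0.240 GeV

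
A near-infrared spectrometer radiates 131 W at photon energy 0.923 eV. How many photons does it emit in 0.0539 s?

4.77 × 10^19 photons

Total energy: E_total = P·t = 131 × 0.0539 = 7.061 J.
Per-photon energy: E = 1.479 × 10^-19 J.
N = E_total / E_photon = 4.77 × 10^19.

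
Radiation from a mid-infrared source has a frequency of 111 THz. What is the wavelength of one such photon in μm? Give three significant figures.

Take c = 2.99792458 × 10^8 m/s.
In SI units: f = 111 THz = 1.11 × 10^14 Hz.
Since λ = c/f for a photon, λ = 2.701 × 10^-6 m.
Converting to μm: λ = 2.701 μm ≈ 2.70 μm.

2.70 μm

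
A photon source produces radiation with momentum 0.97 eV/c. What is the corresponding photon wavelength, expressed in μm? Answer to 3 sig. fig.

Use h = 6.62607015·10^-34 J·s, c = 2.99792458·10^8 m/s, 1 eV = 1.602176634·10^-19 J.
First convert: p = 0.97 eV/c = 5.1840·10^-28 kg·m/s.
The photon relation is λ = h/p, giving λ = 1.278·10^-6 m.
Converting to μm: λ = 1.278 μm ≈ 1.28 μm.

1.28 μm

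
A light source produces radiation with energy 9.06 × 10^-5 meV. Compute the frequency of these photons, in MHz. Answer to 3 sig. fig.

21.9 MHz

(h = 6.62607015 × 10^-34 J·s, 1 eV = 1.602176634 × 10^-19 J.)
First convert: E = 9.06 × 10^-5 meV = 1.4516 × 10^-26 J.
Since f = E/h for a photon, f = 2.191 × 10^7 Hz.
Converting to MHz: f = 21.91 MHz ≈ 21.9 MHz.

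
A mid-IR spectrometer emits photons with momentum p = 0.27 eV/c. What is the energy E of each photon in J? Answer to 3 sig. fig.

4.33e-20 J

In SI units: p = 0.27 eV/c = 1.4430e-28 kg·m/s.
Since E = pc for a photon, E = 4.326e-20 J.
So E ≈ 4.33e-20 J.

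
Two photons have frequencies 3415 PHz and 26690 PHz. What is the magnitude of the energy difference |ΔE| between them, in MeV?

0.0963 MeV

Using E = hf: E₁ = 2.2628·10^-15 J, E₂ = 1.7685·10^-14 J.
|ΔE| = |2.2628·10^-15 − 1.7685·10^-14| = 1.54·10^-14 J = 0.0963 MeV.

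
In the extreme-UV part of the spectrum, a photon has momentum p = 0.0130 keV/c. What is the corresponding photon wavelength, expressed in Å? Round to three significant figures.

954 Å

(h = 6.62607015 × 10^-34 J·s, c = 2.99792458 × 10^8 m/s, 1 eV = 1.602176634 × 10^-19 J.)
In SI units: p = 0.0130 keV/c = 6.9476 × 10^-27 kg·m/s.
Apply λ = h/p: λ = 9.537 × 10^-8 m.
Converting to Å: λ = 953.7 Å ≈ 954 Å.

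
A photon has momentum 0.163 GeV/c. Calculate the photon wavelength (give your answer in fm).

7.61 fm

Take h = 6.62607015e-34 J·s, c = 2.99792458e8 m/s, 1 eV = 1.602176634e-19 J.
Convert to SI: p = 0.163 GeV/c = 8.7112e-20 kg·m/s.
Apply λ = h/p: λ = 7.606e-15 m.
Converting to fm: λ = 7.606 fm ≈ 7.61 fm.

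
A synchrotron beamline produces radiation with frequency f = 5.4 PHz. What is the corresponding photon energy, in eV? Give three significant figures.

22.3 eV

First convert: f = 5.4 PHz = 5.4e15 Hz.
Apply E = hf: E = 3.578e-18 J.
Converting to eV: E = 22.33 eV ≈ 22.3 eV.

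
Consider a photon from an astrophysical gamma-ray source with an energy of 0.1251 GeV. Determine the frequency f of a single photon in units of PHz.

First convert: E = 0.1251 GeV = 2.0043 × 10^-11 J.
Since f = E/h for a photon, f = 3.025 × 10^22 Hz.
Converting to PHz: f = 3.025 × 10^7 PHz ≈ 3.02 × 10^7 PHz.

3.02 × 10^7 PHz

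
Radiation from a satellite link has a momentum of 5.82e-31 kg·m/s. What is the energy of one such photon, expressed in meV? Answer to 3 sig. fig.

Take c = 2.99792458e8 m/s, 1 eV = 1.602176634e-19 J.
The photon relation is E = pc, giving E = 1.745e-22 J.
Converting to meV: E = 1.089 meV ≈ 1.09 meV.

1.09 meV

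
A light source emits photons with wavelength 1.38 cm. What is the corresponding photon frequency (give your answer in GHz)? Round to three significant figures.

21.7 GHz

First convert: λ = 1.38 cm = 0.0138 m.
For a photon f = c/λ, so f = 2.172 × 10^10 Hz.
Converting to GHz: f = 21.72 GHz ≈ 21.7 GHz.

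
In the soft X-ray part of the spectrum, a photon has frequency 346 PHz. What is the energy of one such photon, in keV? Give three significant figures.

1.43 keV

In SI units: f = 346 PHz = 3.46e17 Hz.
For a photon E = hf, so E = 2.293e-16 J.
Converting to keV: E = 1.431 keV ≈ 1.43 keV.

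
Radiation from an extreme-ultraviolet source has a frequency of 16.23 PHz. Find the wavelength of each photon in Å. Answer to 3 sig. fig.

185 Å

(c = 2.99792458e8 m/s.)
Convert to SI: f = 16.23 PHz = 1.623e16 Hz.
For a photon λ = c/f, so λ = 1.847e-8 m.
Converting to Å: λ = 184.7 Å ≈ 185 Å.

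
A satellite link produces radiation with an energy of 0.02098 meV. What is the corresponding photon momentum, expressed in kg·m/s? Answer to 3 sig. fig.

1.12e-32 kg·m/s

Use c = 2.99792458e8 m/s, 1 eV = 1.602176634e-19 J.
Convert to SI: E = 0.02098 meV = 3.3614e-24 J.
Apply p = E/c: p = 1.121e-32 kg·m/s.
So p ≈ 1.12e-32 kg·m/s.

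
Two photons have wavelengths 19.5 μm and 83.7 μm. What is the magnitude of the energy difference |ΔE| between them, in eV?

0.0488 eV

Using E = hc/λ: E₁ = 1.019·10^-20 J, E₂ = 2.373·10^-21 J.
|ΔE| = |1.019·10^-20 − 2.373·10^-21| = 7.81·10^-21 J = 0.0488 eV.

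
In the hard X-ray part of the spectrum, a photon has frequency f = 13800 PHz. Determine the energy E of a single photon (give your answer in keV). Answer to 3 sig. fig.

In SI units: f = 13800 PHz = 1.38·10^19 Hz.
Since E = hf for a photon, E = 9.144·10^-15 J.
Converting to keV: E = 57.07 keV ≈ 57.1 keV.

57.1 keV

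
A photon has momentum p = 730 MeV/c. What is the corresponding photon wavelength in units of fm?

1.70 fm

Take h = 6.62607015·10^-34 J·s, c = 2.99792458·10^8 m/s, 1 eV = 1.602176634·10^-19 J.
In SI units: p = 730 MeV/c = 3.9013·10^-19 kg·m/s.
Since λ = h/p for a photon, λ = 1.698·10^-15 m.
Converting to fm: λ = 1.698 fm ≈ 1.70 fm.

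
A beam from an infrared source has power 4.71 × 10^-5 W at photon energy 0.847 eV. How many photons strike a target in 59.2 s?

Total energy: E_total = P·t = 4.71 × 10^-5 × 59.2 = 0.002788 J.
Per-photon energy: E = 1.357 × 10^-19 J.
N = E_total / E_photon = 2.05 × 10^16.

2.05 × 10^16 photons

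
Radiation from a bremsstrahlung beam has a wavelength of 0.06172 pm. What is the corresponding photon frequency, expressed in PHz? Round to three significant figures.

4.86 × 10^6 PHz

First convert: λ = 0.06172 pm = 6.172 × 10^-14 m.
The photon relation is f = c/λ, giving f = 4.857 × 10^21 Hz.
Converting to PHz: f = 4.857 × 10^6 PHz ≈ 4.86 × 10^6 PHz.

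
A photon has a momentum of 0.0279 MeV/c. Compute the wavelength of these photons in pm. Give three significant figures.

44.4 pm

First convert: p = 0.0279 MeV/c = 1.4911e-23 kg·m/s.
For a photon λ = h/p, so λ = 4.444e-11 m.
Converting to pm: λ = 44.44 pm ≈ 44.4 pm.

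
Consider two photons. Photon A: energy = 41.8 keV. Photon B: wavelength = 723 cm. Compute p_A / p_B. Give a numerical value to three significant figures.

p_A = 2.234 × 10^-23 kg·m/s (from energy = 41.8 keV, via p = E/c).
p_B = 9.165 × 10^-35 kg·m/s (from wavelength = 723 cm, via p = h/λ).
Ratio = 2.234 × 10^-23 / 9.165 × 10^-35 = 2.44 × 10^11.

2.44 × 10^11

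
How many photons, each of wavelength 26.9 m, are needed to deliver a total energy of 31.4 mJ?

4.25·10^24 photons

Per-photon energy: E = 7.385·10^-27 J (from wavelength = 26.9 m).
N = E_total / E_photon = 0.0314 J / 7.385·10^-27 J = 4.25·10^24.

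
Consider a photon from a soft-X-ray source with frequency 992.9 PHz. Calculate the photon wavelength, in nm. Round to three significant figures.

0.302 nm

Convert to SI: f = 992.9 PHz = 9.929 × 10^17 Hz.
For a photon λ = c/f, so λ = 3.019 × 10^-10 m.
Converting to nm: λ = 0.3019 nm ≈ 0.302 nm.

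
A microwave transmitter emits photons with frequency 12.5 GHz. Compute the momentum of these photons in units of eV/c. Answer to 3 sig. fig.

(h = 6.62607015·10^-34 J·s, c = 2.99792458·10^8 m/s, 1 eV = 1.602176634·10^-19 J.)
First convert: f = 12.5 GHz = 1.25·10^10 Hz.
Apply p = hf/c: p = 2.763·10^-32 kg·m/s.
Converting to eV/c: p = 5.170·10^-5 eV/c ≈ 5.17·10^-5 eV/c.

5.17·10^-5 eV/c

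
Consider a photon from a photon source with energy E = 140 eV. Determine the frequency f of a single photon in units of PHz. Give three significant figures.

Convert to SI: E = 140 eV = 2.2430e-17 J.
For a photon f = E/h, so f = 3.385e16 Hz.
Converting to PHz: f = 33.85 PHz ≈ 33.9 PHz.

33.9 PHz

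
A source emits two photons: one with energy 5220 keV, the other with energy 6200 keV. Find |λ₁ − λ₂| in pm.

Using λ = hc/E: λ₁ = 2.375e-13 m, λ₂ = 2.000e-13 m.
|Δλ| = |2.375e-13 − 2.000e-13| = 3.75e-14 m = 0.0375 pm.

0.0375 pm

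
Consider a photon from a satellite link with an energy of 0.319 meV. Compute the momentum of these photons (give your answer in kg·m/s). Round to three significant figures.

1.70e-31 kg·m/s

In SI units: E = 0.319 meV = 5.1109e-23 J.
Since p = E/c for a photon, p = 1.705e-31 kg·m/s.
So p ≈ 1.70e-31 kg·m/s.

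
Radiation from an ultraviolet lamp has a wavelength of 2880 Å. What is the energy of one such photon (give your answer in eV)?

4.31 eV

Use h = 6.62607015 × 10^-34 J·s, c = 2.99792458 × 10^8 m/s, 1 eV = 1.602176634 × 10^-19 J.
In SI units: λ = 2880 Å = 2.88 × 10^-7 m.
Since E = hc/λ for a photon, E = 6.897 × 10^-19 J.
Converting to eV: E = 4.305 eV ≈ 4.31 eV.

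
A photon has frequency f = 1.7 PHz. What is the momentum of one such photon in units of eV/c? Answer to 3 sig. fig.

Use h = 6.62607015 × 10^-34 J·s, c = 2.99792458 × 10^8 m/s, 1 eV = 1.602176634 × 10^-19 J.
Convert to SI: f = 1.7 PHz = 1.7 × 10^15 Hz.
For a photon p = hf/c, so p = 3.757 × 10^-27 kg·m/s.
Converting to eV/c: p = 7.031 eV/c ≈ 7.03 eV/c.

7.03 eV/c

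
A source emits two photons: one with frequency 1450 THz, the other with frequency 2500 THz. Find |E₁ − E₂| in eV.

Using E = hf: E₁ = 9.608 × 10^-19 J, E₂ = 1.657 × 10^-18 J.
|ΔE| = |9.608 × 10^-19 − 1.657 × 10^-18| = 6.96 × 10^-19 J = 4.34 eV.

4.34 eV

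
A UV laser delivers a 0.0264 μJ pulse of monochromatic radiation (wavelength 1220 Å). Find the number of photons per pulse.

Per-photon energy: E = 1.628·10^-18 J (from wavelength = 1220 Å).
N = E_total / E_photon = 2.64·10^-8 J / 1.628·10^-18 J = 1.62·10^10.

1.62·10^10 photons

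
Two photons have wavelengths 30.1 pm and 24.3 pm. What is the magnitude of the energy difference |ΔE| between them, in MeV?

9.83·10^-3 MeV

Using E = hc/λ: E₁ = 6.599·10^-15 J, E₂ = 8.175·10^-15 J.
|ΔE| = |6.599·10^-15 − 8.175·10^-15| = 1.58·10^-15 J = 9.83·10^-3 MeV.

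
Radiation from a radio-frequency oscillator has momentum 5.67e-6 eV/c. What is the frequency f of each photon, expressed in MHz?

1370 MHz

First convert: p = 5.67e-6 eV/c = 3.0302e-33 kg·m/s.
Since f = pc/h for a photon, f = 1.371e9 Hz.
Converting to MHz: f = 1371 MHz ≈ 1370 MHz.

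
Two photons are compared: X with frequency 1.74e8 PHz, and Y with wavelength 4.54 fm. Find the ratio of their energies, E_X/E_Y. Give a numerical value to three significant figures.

E_X = 1.153e-10 J (from frequency = 1.74e8 PHz, via E = hf).
E_Y = 4.375e-11 J (from wavelength = 4.54 fm, via E = hc/λ).
Ratio = 1.153e-10 / 4.375e-11 = 2.64.

2.64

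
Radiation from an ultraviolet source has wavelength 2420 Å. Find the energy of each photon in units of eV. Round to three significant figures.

Use h = 6.62607015e-34 J·s, c = 2.99792458e8 m/s, 1 eV = 1.602176634e-19 J.
Convert to SI: λ = 2420 Å = 2.42e-7 m.
Apply E = hc/λ: E = 8.208e-19 J.
Converting to eV: E = 5.123 eV ≈ 5.12 eV.

5.12 eV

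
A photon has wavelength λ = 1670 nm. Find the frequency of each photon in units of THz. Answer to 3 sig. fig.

180 THz

Use c = 2.99792458e8 m/s.
First convert: λ = 1670 nm = 1.67e-6 m.
Apply f = c/λ: f = 1.795e14 Hz.
Converting to THz: f = 179.5 THz ≈ 180 THz.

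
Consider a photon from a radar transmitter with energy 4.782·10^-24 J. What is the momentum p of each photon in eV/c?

2.98·10^-5 eV/c

Apply p = E/c: p = 1.595·10^-32 kg·m/s.
Converting to eV/c: p = 2.985·10^-5 eV/c ≈ 2.98·10^-5 eV/c.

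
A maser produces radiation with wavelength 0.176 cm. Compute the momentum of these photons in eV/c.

7.04·10^-4 eV/c

(h = 6.62607015·10^-34 J·s, c = 2.99792458·10^8 m/s, 1 eV = 1.602176634·10^-19 J.)
In SI units: λ = 0.176 cm = 0.00176 m.
The photon relation is p = h/λ, giving p = 3.765·10^-31 kg·m/s.
Converting to eV/c: p = 7.045·10^-4 eV/c ≈ 7.04·10^-4 eV/c.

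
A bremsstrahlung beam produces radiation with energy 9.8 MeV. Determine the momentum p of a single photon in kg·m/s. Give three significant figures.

5.24e-21 kg·m/s

Take c = 2.99792458e8 m/s, 1 eV = 1.602176634e-19 J.
First convert: E = 9.8 MeV = 1.5701e-12 J.
Apply p = E/c: p = 5.237e-21 kg·m/s.
So p ≈ 5.24e-21 kg·m/s.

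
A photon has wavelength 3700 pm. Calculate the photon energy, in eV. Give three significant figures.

335 eV

Take h = 6.62607015e-34 J·s, c = 2.99792458e8 m/s, 1 eV = 1.602176634e-19 J.
First convert: λ = 3700 pm = 3.7e-9 m.
Apply E = hc/λ: E = 5.369e-17 J.
Converting to eV: E = 335.1 eV ≈ 335 eV.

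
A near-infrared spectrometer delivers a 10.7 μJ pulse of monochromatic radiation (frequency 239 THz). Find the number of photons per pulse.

Per-photon energy: E = 1.584e-19 J (from frequency = 239 THz).
N = E_total / E_photon = 1.07e-5 J / 1.584e-19 J = 6.76e13.

6.76e13 photons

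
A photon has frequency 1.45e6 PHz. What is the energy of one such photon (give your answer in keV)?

In SI units: f = 1.45e6 PHz = 1.45e21 Hz.
Since E = hf for a photon, E = 9.608e-13 J.
Converting to keV: E = 5997 keV ≈ 6000 keV.

6000 keV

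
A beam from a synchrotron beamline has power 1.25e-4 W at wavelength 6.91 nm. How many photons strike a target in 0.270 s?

1.17e12 photons

Total energy: E_total = P·t = 1.25e-4 × 0.270 = 3.375e-5 J.
Per-photon energy: E = 2.875e-17 J.
N = E_total / E_photon = 1.17e12.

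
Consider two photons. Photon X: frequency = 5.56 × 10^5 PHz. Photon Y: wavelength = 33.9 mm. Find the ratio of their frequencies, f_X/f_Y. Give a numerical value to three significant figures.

6.29 × 10^10

f_X = 5.560 × 10^20 Hz (from frequency = 5.56 × 10^5 PHz, via f given directly).
f_Y = 8.843 × 10^9 Hz (from wavelength = 33.9 mm, via f = c/λ).
Ratio = 5.560 × 10^20 / 8.843 × 10^9 = 6.29 × 10^10.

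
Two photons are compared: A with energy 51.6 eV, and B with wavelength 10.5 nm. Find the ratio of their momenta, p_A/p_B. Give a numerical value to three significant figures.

p_A = 2.758·10^-26 kg·m/s (from energy = 51.6 eV, via p = E/c).
p_B = 6.311·10^-26 kg·m/s (from wavelength = 10.5 nm, via p = h/λ).
Ratio = 2.758·10^-26 / 6.311·10^-26 = 0.437.

0.437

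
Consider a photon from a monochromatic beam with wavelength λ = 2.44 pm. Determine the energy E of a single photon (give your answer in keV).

Use h = 6.62607015e-34 J·s, c = 2.99792458e8 m/s, 1 eV = 1.602176634e-19 J.
In SI units: λ = 2.44 pm = 2.44e-12 m.
The photon relation is E = hc/λ, giving E = 8.141e-14 J.
Converting to keV: E = 508.1 keV ≈ 508 keV.

508 keV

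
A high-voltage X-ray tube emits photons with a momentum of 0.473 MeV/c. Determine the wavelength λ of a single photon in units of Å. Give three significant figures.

Convert to SI: p = 0.473 MeV/c = 2.5278 × 10^-22 kg·m/s.
For a photon λ = h/p, so λ = 2.621 × 10^-12 m.
Converting to Å: λ = 0.02621 Å ≈ 0.0262 Å.

0.0262 Å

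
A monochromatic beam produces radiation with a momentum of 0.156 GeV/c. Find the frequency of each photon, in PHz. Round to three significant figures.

First convert: p = 0.156 GeV/c = 8.3371e-20 kg·m/s.
Apply f = pc/h: f = 3.772e22 Hz.
Converting to PHz: f = 3.772e7 PHz ≈ 3.77e7 PHz.

3.77e7 PHz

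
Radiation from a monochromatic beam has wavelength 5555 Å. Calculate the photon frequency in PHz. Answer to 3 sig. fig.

0.540 PHz

First convert: λ = 5555 Å = 5.555e-7 m.
Since f = c/λ for a photon, f = 5.397e14 Hz.
Converting to PHz: f = 0.5397 PHz ≈ 0.540 PHz.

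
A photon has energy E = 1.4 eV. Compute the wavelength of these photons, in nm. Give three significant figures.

886 nm

Use h = 6.62607015 × 10^-34 J·s, c = 2.99792458 × 10^8 m/s, 1 eV = 1.602176634 × 10^-19 J.
First convert: E = 1.4 eV = 2.2430 × 10^-19 J.
Apply λ = hc/E: λ = 8.856 × 10^-7 m.
Converting to nm: λ = 885.6 nm ≈ 886 nm.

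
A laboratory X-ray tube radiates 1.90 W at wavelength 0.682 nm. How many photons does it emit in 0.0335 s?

2.19e14 photons

Total energy: E_total = P·t = 1.90 × 0.0335 = 0.06365 J.
Per-photon energy: E = 2.913e-16 J.
N = E_total / E_photon = 2.19e14.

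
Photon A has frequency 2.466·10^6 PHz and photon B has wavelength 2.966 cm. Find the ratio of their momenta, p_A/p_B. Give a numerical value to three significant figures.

2.44·10^11

p_A = 5.450·10^-21 kg·m/s (from frequency = 2.466·10^6 PHz, via p = hf/c).
p_B = 2.234·10^-32 kg·m/s (from wavelength = 2.966 cm, via p = h/λ).
Ratio = 5.450·10^-21 / 2.234·10^-32 = 2.44·10^11.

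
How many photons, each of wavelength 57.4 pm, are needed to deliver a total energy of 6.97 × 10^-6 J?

Per-photon energy: E = 3.461 × 10^-15 J (from wavelength = 57.4 pm).
N = E_total / E_photon = 6.97 × 10^-6 J / 3.461 × 10^-15 J = 2.01 × 10^9.

2.01 × 10^9 photons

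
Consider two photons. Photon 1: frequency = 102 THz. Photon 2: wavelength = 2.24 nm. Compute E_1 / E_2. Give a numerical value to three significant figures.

7.62 × 10^-4

E_1 = 6.759 × 10^-20 J (from frequency = 102 THz, via E = hf).
E_2 = 8.868 × 10^-17 J (from wavelength = 2.24 nm, via E = hc/λ).
Ratio = 6.759 × 10^-20 / 8.868 × 10^-17 = 7.62 × 10^-4.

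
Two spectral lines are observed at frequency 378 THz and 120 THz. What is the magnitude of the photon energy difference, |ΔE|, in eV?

1.07 eV

Using E = hf: E₁ = 2.505 × 10^-19 J, E₂ = 7.951 × 10^-20 J.
|ΔE| = |2.505 × 10^-19 − 7.951 × 10^-20| = 1.71 × 10^-19 J = 1.07 eV.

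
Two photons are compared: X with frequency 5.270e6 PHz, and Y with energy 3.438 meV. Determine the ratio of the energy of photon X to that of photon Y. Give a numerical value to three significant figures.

6.34e9

E_X = 3.492e-12 J (from frequency = 5.270e6 PHz, via E = hf).
E_Y = 5.508e-22 J (from energy = 3.438 meV, via E given directly).
Ratio = 3.492e-12 / 5.508e-22 = 6.34e9.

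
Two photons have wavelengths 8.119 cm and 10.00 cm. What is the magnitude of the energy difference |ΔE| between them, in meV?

Using E = hc/λ: E₁ = 2.4467 × 10^-24 J, E₂ = 1.9864 × 10^-24 J.
|ΔE| = |2.4467 × 10^-24 − 1.9864 × 10^-24| = 4.60 × 10^-25 J = 2.87 × 10^-3 meV.

2.87 × 10^-3 meV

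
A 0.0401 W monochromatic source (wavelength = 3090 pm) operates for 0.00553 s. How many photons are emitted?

Total energy: E_total = P·t = 0.0401 × 0.00553 = 2.218e-4 J.
Per-photon energy: E = 6.429e-17 J.
N = E_total / E_photon = 3.45e12.

3.45e12 photons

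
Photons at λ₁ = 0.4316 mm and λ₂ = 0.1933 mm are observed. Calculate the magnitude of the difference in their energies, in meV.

Using E = hc/λ: E₁ = 4.6025 × 10^-22 J, E₂ = 1.0276 × 10^-21 J.
|ΔE| = |4.6025 × 10^-22 − 1.0276 × 10^-21| = 5.67 × 10^-22 J = 3.54 meV.

3.54 meV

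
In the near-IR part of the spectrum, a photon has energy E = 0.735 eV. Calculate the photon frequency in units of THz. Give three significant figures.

Use h = 6.62607015e-34 J·s, 1 eV = 1.602176634e-19 J.
In SI units: E = 0.735 eV = 1.1776e-19 J.
Apply f = E/h: f = 1.777e14 Hz.
Converting to THz: f = 177.7 THz ≈ 178 THz.

178 THz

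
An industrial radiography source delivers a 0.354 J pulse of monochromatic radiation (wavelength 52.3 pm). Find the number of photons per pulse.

Per-photon energy: E = 3.798 × 10^-15 J (from wavelength = 52.3 pm).
N = E_total / E_photon = 0.354 J / 3.798 × 10^-15 J = 9.32 × 10^13.

9.32 × 10^13 photons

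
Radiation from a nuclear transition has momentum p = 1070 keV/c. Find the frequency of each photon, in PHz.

2.59 × 10^5 PHz

In SI units: p = 1070 keV/c = 5.7184 × 10^-22 kg·m/s.
The photon relation is f = pc/h, giving f = 2.587 × 10^20 Hz.
Converting to PHz: f = 258700 PHz ≈ 2.59 × 10^5 PHz.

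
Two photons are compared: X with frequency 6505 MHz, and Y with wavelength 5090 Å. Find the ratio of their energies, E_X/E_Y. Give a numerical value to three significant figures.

E_X = 4.310e-24 J (from frequency = 6505 MHz, via E = hf).
E_Y = 3.903e-19 J (from wavelength = 5090 Å, via E = hc/λ).
Ratio = 4.310e-24 / 3.903e-19 = 1.10e-5.

1.10e-5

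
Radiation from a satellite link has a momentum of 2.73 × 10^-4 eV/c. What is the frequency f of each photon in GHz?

66.0 GHz

Take h = 6.62607015 × 10^-34 J·s, c = 2.99792458 × 10^8 m/s, 1 eV = 1.602176634 × 10^-19 J.
First convert: p = 2.73 × 10^-4 eV/c = 1.4590 × 10^-31 kg·m/s.
For a photon f = pc/h, so f = 6.601 × 10^10 Hz.
Converting to GHz: f = 66.01 GHz ≈ 66.0 GHz.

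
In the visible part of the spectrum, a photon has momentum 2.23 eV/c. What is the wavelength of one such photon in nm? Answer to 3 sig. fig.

556 nm

(h = 6.62607015 × 10^-34 J·s, c = 2.99792458 × 10^8 m/s, 1 eV = 1.602176634 × 10^-19 J.)
Convert to SI: p = 2.23 eV/c = 1.1918 × 10^-27 kg·m/s.
Apply λ = h/p: λ = 5.560 × 10^-7 m.
Converting to nm: λ = 556.0 nm ≈ 556 nm.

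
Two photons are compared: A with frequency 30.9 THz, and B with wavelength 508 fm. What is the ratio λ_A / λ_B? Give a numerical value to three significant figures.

1.91 × 10^7

λ_A = 9.702 × 10^-6 m (from frequency = 30.9 THz, via λ = c/f).
λ_B = 5.080 × 10^-13 m (from wavelength = 508 fm, via λ given directly).
Ratio = 9.702 × 10^-6 / 5.080 × 10^-13 = 1.91 × 10^7.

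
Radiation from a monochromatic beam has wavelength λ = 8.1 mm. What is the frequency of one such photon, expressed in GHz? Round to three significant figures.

Convert to SI: λ = 8.1 mm = 0.0081 m.
The photon relation is f = c/λ, giving f = 3.701 × 10^10 Hz.
Converting to GHz: f = 37.01 GHz ≈ 37.0 GHz.

37.0 GHz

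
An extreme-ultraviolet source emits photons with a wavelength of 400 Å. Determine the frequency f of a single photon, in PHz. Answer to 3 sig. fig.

7.49 PHz

In SI units: λ = 400 Å = 4.0 × 10^-8 m.
For a photon f = c/λ, so f = 7.495 × 10^15 Hz.
Converting to PHz: f = 7.495 PHz ≈ 7.49 PHz.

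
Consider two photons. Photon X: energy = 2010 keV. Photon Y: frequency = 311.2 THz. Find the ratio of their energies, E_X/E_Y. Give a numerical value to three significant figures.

E_X = 3.220e-13 J (from energy = 2010 keV, via E given directly).
E_Y = 2.062e-19 J (from frequency = 311.2 THz, via E = hf).
Ratio = 3.220e-13 / 2.062e-19 = 1.56e6.

1.56e6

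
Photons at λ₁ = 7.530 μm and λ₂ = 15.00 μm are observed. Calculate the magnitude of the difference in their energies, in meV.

82.0 meV

Using E = hc/λ: E₁ = 2.6380·10^-20 J, E₂ = 1.3243·10^-20 J.
|ΔE| = |2.6380·10^-20 − 1.3243·10^-20| = 1.31·10^-20 J = 82.0 meV.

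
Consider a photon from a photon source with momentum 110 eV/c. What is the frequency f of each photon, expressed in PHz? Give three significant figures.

26.6 PHz

In SI units: p = 110 eV/c = 5.8787 × 10^-26 kg·m/s.
The photon relation is f = pc/h, giving f = 2.660 × 10^16 Hz.
Converting to PHz: f = 26.60 PHz ≈ 26.6 PHz.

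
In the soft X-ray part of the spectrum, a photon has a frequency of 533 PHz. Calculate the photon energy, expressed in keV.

Use h = 6.62607015e-34 J·s, 1 eV = 1.602176634e-19 J.
Convert to SI: f = 533 PHz = 5.33e17 Hz.
Since E = hf for a photon, E = 3.532e-16 J.
Converting to keV: E = 2.204 keV ≈ 2.20 keV.

2.20 keV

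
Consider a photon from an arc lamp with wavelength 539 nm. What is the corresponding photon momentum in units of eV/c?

2.30 eV/c

Convert to SI: λ = 539 nm = 5.39e-7 m.
The photon relation is p = h/λ, giving p = 1.229e-27 kg·m/s.
Converting to eV/c: p = 2.300 eV/c ≈ 2.30 eV/c.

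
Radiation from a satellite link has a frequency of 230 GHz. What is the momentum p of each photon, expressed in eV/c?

First convert: f = 230 GHz = 2.30 × 10^11 Hz.
For a photon p = hf/c, so p = 5.084 × 10^-31 kg·m/s.
Converting to eV/c: p = 9.512 × 10^-4 eV/c ≈ 9.51 × 10^-4 eV/c.

9.51 × 10^-4 eV/c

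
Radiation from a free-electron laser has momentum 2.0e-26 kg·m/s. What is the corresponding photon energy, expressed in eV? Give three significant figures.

37.4 eV

Take c = 2.99792458e8 m/s, 1 eV = 1.602176634e-19 J.
Since E = pc for a photon, E = 5.996e-18 J.
Converting to eV: E = 37.42 eV ≈ 37.4 eV.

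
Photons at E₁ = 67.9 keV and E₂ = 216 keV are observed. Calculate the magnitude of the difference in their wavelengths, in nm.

0.0125 nm

Using λ = hc/E: λ₁ = 1.826e-11 m, λ₂ = 5.740e-12 m.
|Δλ| = |1.826e-11 − 5.740e-12| = 1.25e-11 m = 0.0125 nm.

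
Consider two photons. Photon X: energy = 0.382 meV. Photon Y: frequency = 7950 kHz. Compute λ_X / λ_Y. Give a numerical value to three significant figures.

8.61e-5

λ_X = 0.003246 m (from energy = 0.382 meV, via λ = hc/E).
λ_Y = 37.71 m (from frequency = 7950 kHz, via λ = c/f).
Ratio = 0.003246 / 37.71 = 8.61e-5.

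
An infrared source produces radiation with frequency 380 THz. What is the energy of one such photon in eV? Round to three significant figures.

1.57 eV

(h = 6.62607015 × 10^-34 J·s, 1 eV = 1.602176634 × 10^-19 J.)
First convert: f = 380 THz = 3.8 × 10^14 Hz.
For a photon E = hf, so E = 2.518 × 10^-19 J.
Converting to eV: E = 1.572 eV ≈ 1.57 eV.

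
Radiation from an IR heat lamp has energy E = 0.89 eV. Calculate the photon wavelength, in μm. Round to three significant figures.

1.39 μm

Convert to SI: E = 0.89 eV = 1.4259 × 10^-19 J.
Since λ = hc/E for a photon, λ = 1.393 × 10^-6 m.
Converting to μm: λ = 1.393 μm ≈ 1.39 μm.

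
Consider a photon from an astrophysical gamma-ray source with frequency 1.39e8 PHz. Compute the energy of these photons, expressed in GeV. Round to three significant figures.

(h = 6.62607015e-34 J·s, 1 eV = 1.602176634e-19 J.)
Convert to SI: f = 1.39e8 PHz = 1.39e23 Hz.
For a photon E = hf, so E = 9.210e-11 J.
Converting to GeV: E = 0.5749 GeV ≈ 0.575 GeV.

0.575 GeV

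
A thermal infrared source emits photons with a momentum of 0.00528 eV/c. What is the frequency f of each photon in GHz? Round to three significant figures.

First convert: p = 0.00528 eV/c = 2.8218 × 10^-30 kg·m/s.
The photon relation is f = pc/h, giving f = 1.277 × 10^12 Hz.
Converting to GHz: f = 1277 GHz ≈ 1280 GHz.

1280 GHz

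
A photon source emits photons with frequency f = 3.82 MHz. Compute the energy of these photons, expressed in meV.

1.58 × 10^-5 meV

First convert: f = 3.82 MHz = 3.82 × 10^6 Hz.
For a photon E = hf, so E = 2.531 × 10^-27 J.
Converting to meV: E = 1.580 × 10^-5 meV ≈ 1.58 × 10^-5 meV.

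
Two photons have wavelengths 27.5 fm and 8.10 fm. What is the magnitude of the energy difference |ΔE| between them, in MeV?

108 MeV

Using E = hc/λ: E₁ = 7.223 × 10^-12 J, E₂ = 2.452 × 10^-11 J.
|ΔE| = |7.223 × 10^-12 − 2.452 × 10^-11| = 1.73 × 10^-11 J = 108 MeV.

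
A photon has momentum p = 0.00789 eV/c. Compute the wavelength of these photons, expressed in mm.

Use h = 6.62607015·10^-34 J·s, c = 2.99792458·10^8 m/s, 1 eV = 1.602176634·10^-19 J.
In SI units: p = 0.00789 eV/c = 4.2166·10^-30 kg·m/s.
The photon relation is λ = h/p, giving λ = 1.571·10^-4 m.
Converting to mm: λ = 0.1571 mm ≈ 0.157 mm.

0.157 mm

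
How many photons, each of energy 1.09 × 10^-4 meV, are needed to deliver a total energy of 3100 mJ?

Per-photon energy: E = 1.746 × 10^-26 J (from energy = 1.09 × 10^-4 meV).
N = E_total / E_photon = 3.10 J / 1.746 × 10^-26 J = 1.78 × 10^26.

1.78 × 10^26 photons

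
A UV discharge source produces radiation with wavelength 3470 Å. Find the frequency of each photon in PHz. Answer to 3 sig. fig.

First convert: λ = 3470 Å = 3.47 × 10^-7 m.
Since f = c/λ for a photon, f = 8.640 × 10^14 Hz.
Converting to PHz: f = 0.8640 PHz ≈ 0.864 PHz.

0.864 PHz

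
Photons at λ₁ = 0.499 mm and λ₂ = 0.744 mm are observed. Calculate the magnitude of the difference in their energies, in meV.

0.818 meV

Using E = hc/λ: E₁ = 3.981 × 10^-22 J, E₂ = 2.670 × 10^-22 J.
|ΔE| = |3.981 × 10^-22 − 2.670 × 10^-22| = 1.31 × 10^-22 J = 0.818 meV.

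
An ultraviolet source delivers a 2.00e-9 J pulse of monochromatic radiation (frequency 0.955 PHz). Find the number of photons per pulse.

3.16e9 photons

Per-photon energy: E = 6.328e-19 J (from frequency = 0.955 PHz).
N = E_total / E_photon = 2.00e-9 J / 6.328e-19 J = 3.16e9.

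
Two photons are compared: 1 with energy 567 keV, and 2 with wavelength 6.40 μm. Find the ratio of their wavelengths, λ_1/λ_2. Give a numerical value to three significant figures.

λ_1 = 2.187e-12 m (from energy = 567 keV, via λ = hc/E).
λ_2 = 6.400e-6 m (from wavelength = 6.40 μm, via λ given directly).
Ratio = 2.187e-12 / 6.400e-6 = 3.42e-7.

3.42e-7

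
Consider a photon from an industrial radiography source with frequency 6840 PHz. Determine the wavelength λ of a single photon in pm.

43.8 pm

First convert: f = 6840 PHz = 6.84e18 Hz.
Since λ = c/f for a photon, λ = 4.383e-11 m.
Converting to pm: λ = 43.83 pm ≈ 43.8 pm.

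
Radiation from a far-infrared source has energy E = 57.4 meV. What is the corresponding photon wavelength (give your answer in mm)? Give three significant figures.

Take h = 6.62607015 × 10^-34 J·s, c = 2.99792458 × 10^8 m/s, 1 eV = 1.602176634 × 10^-19 J.
In SI units: E = 57.4 meV = 9.1965 × 10^-21 J.
Since λ = hc/E for a photon, λ = 2.160 × 10^-5 m.
Converting to mm: λ = 0.02160 mm ≈ 0.0216 mm.

0.0216 mm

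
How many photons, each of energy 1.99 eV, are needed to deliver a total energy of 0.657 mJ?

2.06 × 10^15 photons

Per-photon energy: E = 3.188 × 10^-19 J (from energy = 1.99 eV).
N = E_total / E_photon = 6.57 × 10^-4 J / 3.188 × 10^-19 J = 2.06 × 10^15.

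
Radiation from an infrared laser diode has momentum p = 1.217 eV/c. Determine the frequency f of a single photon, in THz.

294 THz

Take h = 6.62607015 × 10^-34 J·s, c = 2.99792458 × 10^8 m/s, 1 eV = 1.602176634 × 10^-19 J.
In SI units: p = 1.217 eV/c = 6.5040 × 10^-28 kg·m/s.
Since f = pc/h for a photon, f = 2.943 × 10^14 Hz.
Converting to THz: f = 294.3 THz ≈ 294 THz.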